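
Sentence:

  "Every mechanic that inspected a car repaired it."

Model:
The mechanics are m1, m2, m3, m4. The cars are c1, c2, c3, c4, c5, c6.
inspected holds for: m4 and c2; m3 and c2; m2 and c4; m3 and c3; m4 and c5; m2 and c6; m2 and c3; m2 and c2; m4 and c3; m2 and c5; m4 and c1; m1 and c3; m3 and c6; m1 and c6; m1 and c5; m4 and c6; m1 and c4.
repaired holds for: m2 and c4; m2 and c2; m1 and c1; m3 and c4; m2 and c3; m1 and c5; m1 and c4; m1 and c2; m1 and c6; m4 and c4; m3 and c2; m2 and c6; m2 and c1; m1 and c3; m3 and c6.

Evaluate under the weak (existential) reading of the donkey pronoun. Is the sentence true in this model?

False

"it" takes "a car" as antecedent — a donkey pronoun bound across the clause boundary.
Weak reading: every mechanic m with some inspected-car has at least one inspected-car c such that repaired(m,c).
Per mechanic: m1:✓  m2:✓  m3:✓  m4:✗
m4 has no witness among its inspected-cars.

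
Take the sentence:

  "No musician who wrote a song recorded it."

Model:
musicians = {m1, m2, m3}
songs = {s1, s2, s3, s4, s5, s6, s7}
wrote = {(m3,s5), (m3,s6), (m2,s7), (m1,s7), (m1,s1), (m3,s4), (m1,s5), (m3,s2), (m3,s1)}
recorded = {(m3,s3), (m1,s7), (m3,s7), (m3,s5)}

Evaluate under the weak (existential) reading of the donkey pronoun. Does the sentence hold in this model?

False

"it" takes "a song" as antecedent — a donkey pronoun bound across the clause boundary.
Truth condition: for no (m,s) with wrote(m,s) does recorded(m,s) hold.
Restrictor pairs — does the scope hold? (m1,s1):fails  (m1,s5):fails  (m1,s7):holds  (m2,s7):fails  (m3,s1):fails  (m3,s2):fails  (m3,s4):fails  (m3,s5):holds  (m3,s6):fails
Scope holds for 2 pair(s), so the sentence is false.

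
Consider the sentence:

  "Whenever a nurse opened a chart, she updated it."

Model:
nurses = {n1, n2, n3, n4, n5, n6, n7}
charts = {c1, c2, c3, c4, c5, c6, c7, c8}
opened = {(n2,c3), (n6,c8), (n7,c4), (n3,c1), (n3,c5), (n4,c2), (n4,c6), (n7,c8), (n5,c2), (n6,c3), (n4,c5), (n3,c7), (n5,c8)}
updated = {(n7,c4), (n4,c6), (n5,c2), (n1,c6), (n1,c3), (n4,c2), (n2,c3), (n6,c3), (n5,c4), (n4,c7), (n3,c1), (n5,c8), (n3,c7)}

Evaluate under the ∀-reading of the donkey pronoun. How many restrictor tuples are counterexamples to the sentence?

"it" takes "a chart" as antecedent — a donkey pronoun bound across the clause boundary.
Strong reading: for every (n,c) with opened(n,c), updated(n,c).
Restrictor pairs: (n2,c3) ✓  (n3,c1) ✓  (n3,c5) ✗  (n3,c7) ✓  (n4,c2) ✓  (n4,c5) ✗  (n4,c6) ✓  (n5,c2) ✓  (n5,c8) ✓  (n6,c3) ✓  (n6,c8) ✗  (n7,c4) ✓  (n7,c8) ✗
Counterexamples (restrictor pairs failing the scope): 4.

4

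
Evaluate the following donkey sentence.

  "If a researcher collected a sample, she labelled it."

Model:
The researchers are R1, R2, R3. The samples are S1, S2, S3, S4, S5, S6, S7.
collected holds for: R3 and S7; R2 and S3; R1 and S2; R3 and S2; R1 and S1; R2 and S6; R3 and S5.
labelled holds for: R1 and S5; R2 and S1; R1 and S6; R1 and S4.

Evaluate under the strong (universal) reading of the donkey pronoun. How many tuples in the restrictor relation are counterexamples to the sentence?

7

"it" takes "a sample" as antecedent — a donkey pronoun bound across the clause boundary.
Strong reading: for every (r,s) with collected(r,s), labelled(r,s).
Restrictor pairs: (R1,S1) ✗  (R1,S2) ✗  (R2,S3) ✗  (R2,S6) ✗  (R3,S2) ✗  (R3,S5) ✗  (R3,S7) ✗
Counterexamples (restrictor pairs failing the scope): 7.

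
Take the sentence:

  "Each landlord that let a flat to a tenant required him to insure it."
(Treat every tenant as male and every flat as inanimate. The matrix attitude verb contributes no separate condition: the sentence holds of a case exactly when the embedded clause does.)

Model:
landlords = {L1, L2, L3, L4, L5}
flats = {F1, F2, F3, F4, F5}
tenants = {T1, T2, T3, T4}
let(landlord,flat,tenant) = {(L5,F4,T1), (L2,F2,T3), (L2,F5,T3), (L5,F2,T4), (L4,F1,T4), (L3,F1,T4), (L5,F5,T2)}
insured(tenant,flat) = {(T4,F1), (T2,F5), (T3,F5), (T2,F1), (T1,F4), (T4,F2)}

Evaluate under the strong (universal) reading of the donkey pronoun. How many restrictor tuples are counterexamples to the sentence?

1

"him" takes "a tenant" as antecedent and "it" takes "a flat"; both are donkey pronouns co-varying with the restrictor.
Strong reading: for every (l,f,t) with let(l,f,t), insured(t,f).
Restrictor triples: (L2,F2,T3)→insured(T3,F2) ✗  (L2,F5,T3)→insured(T3,F5) ✓  (L3,F1,T4)→insured(T4,F1) ✓  (L4,F1,T4)→insured(T4,F1) ✓  (L5,F2,T4)→insured(T4,F2) ✓  (L5,F4,T1)→insured(T1,F4) ✓  (L5,F5,T2)→insured(T2,F5) ✓
Counterexamples (restrictor triples failing the scope): 1.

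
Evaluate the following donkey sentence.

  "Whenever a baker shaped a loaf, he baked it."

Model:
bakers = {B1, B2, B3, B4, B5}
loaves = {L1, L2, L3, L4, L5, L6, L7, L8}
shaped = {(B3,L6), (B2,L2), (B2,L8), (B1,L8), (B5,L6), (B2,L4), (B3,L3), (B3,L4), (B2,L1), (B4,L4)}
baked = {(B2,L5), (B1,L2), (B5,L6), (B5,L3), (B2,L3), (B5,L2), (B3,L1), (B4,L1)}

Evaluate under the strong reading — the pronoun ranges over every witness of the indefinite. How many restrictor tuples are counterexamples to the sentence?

"it" takes "a loaf" as antecedent — a donkey pronoun bound across the clause boundary.
Strong reading: for every (b,l) with shaped(b,l), baked(b,l).
Restrictor pairs: (B1,L8) ✗  (B2,L1) ✗  (B2,L2) ✗  (B2,L4) ✗  (B2,L8) ✗  (B3,L3) ✗  (B3,L4) ✗  (B3,L6) ✗  (B4,L4) ✗  (B5,L6) ✓
Counterexamples (restrictor pairs failing the scope): 9.

9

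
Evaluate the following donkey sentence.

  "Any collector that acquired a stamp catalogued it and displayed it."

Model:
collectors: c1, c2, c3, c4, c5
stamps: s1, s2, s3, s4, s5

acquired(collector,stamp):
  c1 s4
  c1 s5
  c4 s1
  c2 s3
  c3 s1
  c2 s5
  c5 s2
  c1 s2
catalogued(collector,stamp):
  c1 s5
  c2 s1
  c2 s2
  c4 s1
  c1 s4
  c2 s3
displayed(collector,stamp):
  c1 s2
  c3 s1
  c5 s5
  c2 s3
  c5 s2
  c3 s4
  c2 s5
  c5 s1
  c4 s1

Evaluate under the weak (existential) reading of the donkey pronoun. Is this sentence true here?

"it" takes "a stamp" as antecedent — a donkey pronoun bound across the clause boundary.
Weak reading: every collector c with some acquired-stamp has at least one acquired-stamp s such that catalogued(c,s) ∧ displayed(c,s).
Per collector: c1:✗  c2:✓  c3:✗  c4:✓  c5:✗
c1 has no witness among its acquired-stamps.

False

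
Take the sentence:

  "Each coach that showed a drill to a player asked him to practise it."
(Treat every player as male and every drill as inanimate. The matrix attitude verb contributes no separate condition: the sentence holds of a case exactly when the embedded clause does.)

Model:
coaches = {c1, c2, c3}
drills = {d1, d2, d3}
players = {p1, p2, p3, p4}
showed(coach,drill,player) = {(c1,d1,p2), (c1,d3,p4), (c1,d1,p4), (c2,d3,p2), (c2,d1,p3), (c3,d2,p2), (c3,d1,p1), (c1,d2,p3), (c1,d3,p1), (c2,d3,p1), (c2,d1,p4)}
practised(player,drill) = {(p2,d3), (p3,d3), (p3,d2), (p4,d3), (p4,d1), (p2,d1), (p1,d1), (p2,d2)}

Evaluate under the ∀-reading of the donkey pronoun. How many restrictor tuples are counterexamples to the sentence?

"him" takes "a player" as antecedent and "it" takes "a drill"; both are donkey pronouns co-varying with the restrictor.
Strong reading: for every (c,d,p) with showed(c,d,p), practised(p,d).
Restrictor triples: (c1,d1,p2)→practised(p2,d1) ✓  (c1,d1,p4)→practised(p4,d1) ✓  (c1,d2,p3)→practised(p3,d2) ✓  (c1,d3,p1)→practised(p1,d3) ✗  (c1,d3,p4)→practised(p4,d3) ✓  (c2,d1,p3)→practised(p3,d1) ✗  (c2,d1,p4)→practised(p4,d1) ✓  (c2,d3,p1)→practised(p1,d3) ✗  (c2,d3,p2)→practised(p2,d3) ✓  (c3,d1,p1)→practised(p1,d1) ✓  (c3,d2,p2)→practised(p2,d2) ✓
Counterexamples (restrictor triples failing the scope): 3.

3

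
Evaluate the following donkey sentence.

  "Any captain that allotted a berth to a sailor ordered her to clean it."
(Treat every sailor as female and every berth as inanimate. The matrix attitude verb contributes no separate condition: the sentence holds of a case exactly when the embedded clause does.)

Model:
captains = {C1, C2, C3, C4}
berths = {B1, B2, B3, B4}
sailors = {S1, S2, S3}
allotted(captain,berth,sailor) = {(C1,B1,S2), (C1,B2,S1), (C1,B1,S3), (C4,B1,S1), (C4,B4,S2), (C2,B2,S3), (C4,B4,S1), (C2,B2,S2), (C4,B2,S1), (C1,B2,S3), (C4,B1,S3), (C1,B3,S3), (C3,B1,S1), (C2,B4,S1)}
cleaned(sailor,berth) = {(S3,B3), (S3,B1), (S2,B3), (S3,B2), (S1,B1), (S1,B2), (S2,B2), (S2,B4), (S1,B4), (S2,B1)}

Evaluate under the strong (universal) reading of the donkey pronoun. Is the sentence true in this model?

True

"her" takes "a sailor" as antecedent and "it" takes "a berth"; both are donkey pronouns co-varying with the restrictor.
Strong reading: for every (c,b,s) with allotted(c,b,s), cleaned(s,b).
Restrictor triples: (C1,B1,S2)→cleaned(S2,B1) ✓  (C1,B1,S3)→cleaned(S3,B1) ✓  (C1,B2,S1)→cleaned(S1,B2) ✓  (C1,B2,S3)→cleaned(S3,B2) ✓  (C1,B3,S3)→cleaned(S3,B3) ✓  (C2,B2,S2)→cleaned(S2,B2) ✓  (C2,B2,S3)→cleaned(S3,B2) ✓  (C2,B4,S1)→cleaned(S1,B4) ✓  (C3,B1,S1)→cleaned(S1,B1) ✓  (C4,B1,S1)→cleaned(S1,B1) ✓  (C4,B1,S3)→cleaned(S3,B1) ✓  (C4,B2,S1)→cleaned(S1,B2) ✓  (C4,B4,S1)→cleaned(S1,B4) ✓  (C4,B4,S2)→cleaned(S2,B4) ✓
Every restrictor triple satisfies the scope.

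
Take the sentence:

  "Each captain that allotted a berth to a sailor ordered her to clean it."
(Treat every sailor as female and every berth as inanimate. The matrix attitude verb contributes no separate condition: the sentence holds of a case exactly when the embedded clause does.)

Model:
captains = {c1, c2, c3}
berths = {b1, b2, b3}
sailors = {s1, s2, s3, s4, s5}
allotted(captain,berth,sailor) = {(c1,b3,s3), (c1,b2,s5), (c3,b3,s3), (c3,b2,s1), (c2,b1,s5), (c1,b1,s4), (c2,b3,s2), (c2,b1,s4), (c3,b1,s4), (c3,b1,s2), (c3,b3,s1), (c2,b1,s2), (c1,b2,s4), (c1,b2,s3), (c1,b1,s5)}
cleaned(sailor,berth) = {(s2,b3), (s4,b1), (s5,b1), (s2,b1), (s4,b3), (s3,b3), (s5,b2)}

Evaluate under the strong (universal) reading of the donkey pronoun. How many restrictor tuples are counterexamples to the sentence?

"her" takes "a sailor" as antecedent and "it" takes "a berth"; both are donkey pronouns co-varying with the restrictor.
Strong reading: for every (c,b,s) with allotted(c,b,s), cleaned(s,b).
Restrictor triples: (c1,b1,s4)→cleaned(s4,b1) ✓  (c1,b1,s5)→cleaned(s5,b1) ✓  (c1,b2,s3)→cleaned(s3,b2) ✗  (c1,b2,s4)→cleaned(s4,b2) ✗  (c1,b2,s5)→cleaned(s5,b2) ✓  (c1,b3,s3)→cleaned(s3,b3) ✓  (c2,b1,s2)→cleaned(s2,b1) ✓  (c2,b1,s4)→cleaned(s4,b1) ✓  (c2,b1,s5)→cleaned(s5,b1) ✓  (c2,b3,s2)→cleaned(s2,b3) ✓  (c3,b1,s2)→cleaned(s2,b1) ✓  (c3,b1,s4)→cleaned(s4,b1) ✓  (c3,b2,s1)→cleaned(s1,b2) ✗  (c3,b3,s1)→cleaned(s1,b3) ✗  (c3,b3,s3)→cleaned(s3,b3) ✓
Counterexamples (restrictor triples failing the scope): 4.

4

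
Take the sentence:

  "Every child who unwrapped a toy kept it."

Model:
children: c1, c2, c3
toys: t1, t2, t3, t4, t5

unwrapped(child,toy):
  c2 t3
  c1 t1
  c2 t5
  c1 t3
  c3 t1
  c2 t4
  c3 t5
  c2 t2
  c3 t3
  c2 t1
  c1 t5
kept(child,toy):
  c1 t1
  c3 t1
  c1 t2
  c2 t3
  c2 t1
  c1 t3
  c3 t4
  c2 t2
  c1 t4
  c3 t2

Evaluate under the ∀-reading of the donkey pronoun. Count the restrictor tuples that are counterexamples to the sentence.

"it" takes "a toy" as antecedent — a donkey pronoun bound across the clause boundary.
Strong reading: for every (c,t) with unwrapped(c,t), kept(c,t).
Restrictor pairs: (c1,t1) ✓  (c1,t3) ✓  (c1,t5) ✗  (c2,t1) ✓  (c2,t2) ✓  (c2,t3) ✓  (c2,t4) ✗  (c2,t5) ✗  (c3,t1) ✓  (c3,t3) ✗  (c3,t5) ✗
Counterexamples (restrictor pairs failing the scope): 5.

5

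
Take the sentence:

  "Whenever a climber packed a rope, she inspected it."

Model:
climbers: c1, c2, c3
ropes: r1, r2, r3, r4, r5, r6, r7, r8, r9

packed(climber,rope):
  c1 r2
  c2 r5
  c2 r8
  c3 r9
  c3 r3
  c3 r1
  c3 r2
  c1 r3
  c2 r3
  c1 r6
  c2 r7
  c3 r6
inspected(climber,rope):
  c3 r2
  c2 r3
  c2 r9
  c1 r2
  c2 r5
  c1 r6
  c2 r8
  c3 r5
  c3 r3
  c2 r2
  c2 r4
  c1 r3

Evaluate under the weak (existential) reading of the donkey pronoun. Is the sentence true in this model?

"it" takes "a rope" as antecedent — a donkey pronoun bound across the clause boundary.
Weak reading: every climber c with some packed-rope has at least one packed-rope r such that inspected(c,r).
Per climber: c1:✓  c2:✓  c3:✓
Every climber in the restrictor has a witness.

True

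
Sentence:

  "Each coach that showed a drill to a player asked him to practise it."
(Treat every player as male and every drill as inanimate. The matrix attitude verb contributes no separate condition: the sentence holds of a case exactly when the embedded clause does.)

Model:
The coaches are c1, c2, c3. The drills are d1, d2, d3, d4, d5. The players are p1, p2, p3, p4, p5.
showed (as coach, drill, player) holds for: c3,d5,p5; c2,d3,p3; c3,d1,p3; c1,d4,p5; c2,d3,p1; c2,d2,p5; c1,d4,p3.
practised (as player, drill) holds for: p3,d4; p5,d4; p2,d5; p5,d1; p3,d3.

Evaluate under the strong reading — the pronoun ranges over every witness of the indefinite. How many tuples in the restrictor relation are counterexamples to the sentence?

"him" takes "a player" as antecedent and "it" takes "a drill"; both are donkey pronouns co-varying with the restrictor.
Strong reading: for every (c,d,p) with showed(c,d,p), practised(p,d).
Restrictor triples: (c1,d4,p3)→practised(p3,d4) ✓  (c1,d4,p5)→practised(p5,d4) ✓  (c2,d2,p5)→practised(p5,d2) ✗  (c2,d3,p1)→practised(p1,d3) ✗  (c2,d3,p3)→practised(p3,d3) ✓  (c3,d1,p3)→practised(p3,d1) ✗  (c3,d5,p5)→practised(p5,d5) ✗
Counterexamples (restrictor triples failing the scope): 4.

4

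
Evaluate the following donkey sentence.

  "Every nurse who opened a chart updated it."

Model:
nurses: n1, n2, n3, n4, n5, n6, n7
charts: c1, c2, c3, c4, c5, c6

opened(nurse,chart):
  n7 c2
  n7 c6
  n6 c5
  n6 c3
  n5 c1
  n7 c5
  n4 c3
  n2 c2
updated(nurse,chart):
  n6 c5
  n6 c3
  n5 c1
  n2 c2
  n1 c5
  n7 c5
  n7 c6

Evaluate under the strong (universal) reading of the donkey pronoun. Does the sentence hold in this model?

False

"it" takes "a chart" as antecedent — a donkey pronoun bound across the clause boundary.
Strong reading: for every (n,c) with opened(n,c), updated(n,c).
Restrictor pairs: (n2,c2) ✓  (n4,c3) ✗  (n5,c1) ✓  (n6,c3) ✓  (n6,c5) ✓  (n7,c2) ✗  (n7,c5) ✓  (n7,c6) ✓
Counterexample: (n4,c3) is in opened but fails the scope.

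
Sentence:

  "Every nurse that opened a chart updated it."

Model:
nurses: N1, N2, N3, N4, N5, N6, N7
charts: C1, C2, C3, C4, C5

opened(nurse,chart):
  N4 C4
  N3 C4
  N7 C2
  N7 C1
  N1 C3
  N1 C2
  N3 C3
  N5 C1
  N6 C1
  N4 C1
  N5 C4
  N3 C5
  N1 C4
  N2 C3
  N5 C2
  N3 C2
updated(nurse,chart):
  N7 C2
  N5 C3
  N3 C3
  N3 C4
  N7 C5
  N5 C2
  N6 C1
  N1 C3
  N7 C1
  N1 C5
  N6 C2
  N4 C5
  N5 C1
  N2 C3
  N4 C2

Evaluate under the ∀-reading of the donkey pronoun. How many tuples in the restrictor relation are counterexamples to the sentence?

"it" takes "a chart" as antecedent — a donkey pronoun bound across the clause boundary.
Strong reading: for every (n,c) with opened(n,c), updated(n,c).
Restrictor pairs: (N1,C2) ✗  (N1,C3) ✓  (N1,C4) ✗  (N2,C3) ✓  (N3,C2) ✗  (N3,C3) ✓  (N3,C4) ✓  (N3,C5) ✗  (N4,C1) ✗  (N4,C4) ✗  (N5,C1) ✓  (N5,C2) ✓  (N5,C4) ✗  (N6,C1) ✓  (N7,C1) ✓  (N7,C2) ✓
Counterexamples (restrictor pairs failing the scope): 7.

7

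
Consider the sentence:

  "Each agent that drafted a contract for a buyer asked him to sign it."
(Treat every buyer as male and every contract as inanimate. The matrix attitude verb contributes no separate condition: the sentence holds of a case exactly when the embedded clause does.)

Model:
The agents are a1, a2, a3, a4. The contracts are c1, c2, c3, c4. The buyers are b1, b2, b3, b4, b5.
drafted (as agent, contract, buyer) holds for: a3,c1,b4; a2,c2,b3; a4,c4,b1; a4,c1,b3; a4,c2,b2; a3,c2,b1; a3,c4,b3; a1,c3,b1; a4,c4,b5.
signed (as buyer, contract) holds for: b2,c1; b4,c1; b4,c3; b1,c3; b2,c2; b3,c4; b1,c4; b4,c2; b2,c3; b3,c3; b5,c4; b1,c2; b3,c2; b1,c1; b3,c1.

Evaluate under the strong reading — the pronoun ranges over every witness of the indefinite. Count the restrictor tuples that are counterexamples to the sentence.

"him" takes "a buyer" as antecedent and "it" takes "a contract"; both are donkey pronouns co-varying with the restrictor.
Strong reading: for every (a,c,b) with drafted(a,c,b), signed(b,c).
Restrictor triples: (a1,c3,b1)→signed(b1,c3) ✓  (a2,c2,b3)→signed(b3,c2) ✓  (a3,c1,b4)→signed(b4,c1) ✓  (a3,c2,b1)→signed(b1,c2) ✓  (a3,c4,b3)→signed(b3,c4) ✓  (a4,c1,b3)→signed(b3,c1) ✓  (a4,c2,b2)→signed(b2,c2) ✓  (a4,c4,b1)→signed(b1,c4) ✓  (a4,c4,b5)→signed(b5,c4) ✓
Counterexamples (restrictor triples failing the scope): 0.

0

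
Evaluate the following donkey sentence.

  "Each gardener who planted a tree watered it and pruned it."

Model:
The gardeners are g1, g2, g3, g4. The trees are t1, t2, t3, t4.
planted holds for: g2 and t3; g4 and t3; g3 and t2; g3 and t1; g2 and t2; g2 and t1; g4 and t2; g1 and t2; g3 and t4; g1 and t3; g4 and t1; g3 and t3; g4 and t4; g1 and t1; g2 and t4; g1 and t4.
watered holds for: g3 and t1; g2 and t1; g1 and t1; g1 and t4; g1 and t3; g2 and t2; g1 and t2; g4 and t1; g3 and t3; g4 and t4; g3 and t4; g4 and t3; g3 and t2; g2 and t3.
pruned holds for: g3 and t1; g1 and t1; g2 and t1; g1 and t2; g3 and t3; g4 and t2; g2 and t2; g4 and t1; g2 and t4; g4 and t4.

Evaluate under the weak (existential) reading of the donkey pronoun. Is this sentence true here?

True

"it" takes "a tree" as antecedent — a donkey pronoun bound across the clause boundary.
Weak reading: every gardener g with some planted-tree has at least one planted-tree t such that watered(g,t) ∧ pruned(g,t).
Per gardener: g1:✓  g2:✓  g3:✓  g4:✓
Every gardener in the restrictor has a witness.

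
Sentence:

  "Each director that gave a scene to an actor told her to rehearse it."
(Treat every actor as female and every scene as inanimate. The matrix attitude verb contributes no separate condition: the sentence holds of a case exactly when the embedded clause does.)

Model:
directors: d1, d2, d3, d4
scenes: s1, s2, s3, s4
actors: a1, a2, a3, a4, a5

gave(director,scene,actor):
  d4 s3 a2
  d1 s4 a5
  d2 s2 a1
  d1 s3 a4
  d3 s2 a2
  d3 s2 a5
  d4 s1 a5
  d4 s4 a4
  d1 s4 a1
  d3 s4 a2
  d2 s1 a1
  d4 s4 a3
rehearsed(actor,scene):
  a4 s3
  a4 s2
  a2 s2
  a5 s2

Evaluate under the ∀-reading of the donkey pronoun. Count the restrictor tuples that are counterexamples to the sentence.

9

"her" takes "an actor" as antecedent and "it" takes "a scene"; both are donkey pronouns co-varying with the restrictor.
Strong reading: for every (d,s,a) with gave(d,s,a), rehearsed(a,s).
Restrictor triples: (d1,s3,a4)→rehearsed(a4,s3) ✓  (d1,s4,a1)→rehearsed(a1,s4) ✗  (d1,s4,a5)→rehearsed(a5,s4) ✗  (d2,s1,a1)→rehearsed(a1,s1) ✗  (d2,s2,a1)→rehearsed(a1,s2) ✗  (d3,s2,a2)→rehearsed(a2,s2) ✓  (d3,s2,a5)→rehearsed(a5,s2) ✓  (d3,s4,a2)→rehearsed(a2,s4) ✗  (d4,s1,a5)→rehearsed(a5,s1) ✗  (d4,s3,a2)→rehearsed(a2,s3) ✗  (d4,s4,a3)→rehearsed(a3,s4) ✗  (d4,s4,a4)→rehearsed(a4,s4) ✗
Counterexamples (restrictor triples failing the scope): 9.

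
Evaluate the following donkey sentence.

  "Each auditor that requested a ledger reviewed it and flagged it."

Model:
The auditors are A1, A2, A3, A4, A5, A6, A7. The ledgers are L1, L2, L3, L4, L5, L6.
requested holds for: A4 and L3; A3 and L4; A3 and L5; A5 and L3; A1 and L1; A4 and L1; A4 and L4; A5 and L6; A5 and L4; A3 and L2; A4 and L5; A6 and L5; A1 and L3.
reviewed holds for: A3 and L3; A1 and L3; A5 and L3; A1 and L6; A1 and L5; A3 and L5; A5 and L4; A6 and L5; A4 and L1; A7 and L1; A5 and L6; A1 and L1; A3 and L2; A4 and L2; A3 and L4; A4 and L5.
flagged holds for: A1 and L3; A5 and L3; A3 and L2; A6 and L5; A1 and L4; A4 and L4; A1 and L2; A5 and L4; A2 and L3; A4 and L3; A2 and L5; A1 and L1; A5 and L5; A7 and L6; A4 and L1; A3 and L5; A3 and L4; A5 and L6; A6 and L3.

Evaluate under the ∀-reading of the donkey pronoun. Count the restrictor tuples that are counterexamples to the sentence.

3

"it" takes "a ledger" as antecedent — a donkey pronoun bound across the clause boundary.
Strong reading: for every (a,l) with requested(a,l), reviewed(a,l) ∧ flagged(a,l).
Restrictor pairs: (A1,L1) ✓  (A1,L3) ✓  (A3,L2) ✓  (A3,L4) ✓  (A3,L5) ✓  (A4,L1) ✓  (A4,L3) ✗  (A4,L4) ✗  (A4,L5) ✗  (A5,L3) ✓  (A5,L4) ✓  (A5,L6) ✓  (A6,L5) ✓
Counterexamples (restrictor pairs failing the scope): 3.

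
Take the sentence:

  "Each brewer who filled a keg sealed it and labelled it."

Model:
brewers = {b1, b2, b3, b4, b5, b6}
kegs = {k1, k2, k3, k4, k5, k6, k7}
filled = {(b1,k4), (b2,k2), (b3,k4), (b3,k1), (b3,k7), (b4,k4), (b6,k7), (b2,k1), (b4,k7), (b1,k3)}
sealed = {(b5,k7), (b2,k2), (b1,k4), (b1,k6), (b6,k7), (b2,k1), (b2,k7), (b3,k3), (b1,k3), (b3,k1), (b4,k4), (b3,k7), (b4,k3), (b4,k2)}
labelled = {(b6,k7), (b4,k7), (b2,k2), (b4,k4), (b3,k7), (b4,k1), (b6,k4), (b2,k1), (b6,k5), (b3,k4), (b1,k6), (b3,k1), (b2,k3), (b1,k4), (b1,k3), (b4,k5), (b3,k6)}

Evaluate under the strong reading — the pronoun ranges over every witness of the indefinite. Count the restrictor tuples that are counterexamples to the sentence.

2

"it" takes "a keg" as antecedent — a donkey pronoun bound across the clause boundary.
Strong reading: for every (b,k) with filled(b,k), sealed(b,k) ∧ labelled(b,k).
Restrictor pairs: (b1,k3) ✓  (b1,k4) ✓  (b2,k1) ✓  (b2,k2) ✓  (b3,k1) ✓  (b3,k4) ✗  (b3,k7) ✓  (b4,k4) ✓  (b4,k7) ✗  (b6,k7) ✓
Counterexamples (restrictor pairs failing the scope): 2.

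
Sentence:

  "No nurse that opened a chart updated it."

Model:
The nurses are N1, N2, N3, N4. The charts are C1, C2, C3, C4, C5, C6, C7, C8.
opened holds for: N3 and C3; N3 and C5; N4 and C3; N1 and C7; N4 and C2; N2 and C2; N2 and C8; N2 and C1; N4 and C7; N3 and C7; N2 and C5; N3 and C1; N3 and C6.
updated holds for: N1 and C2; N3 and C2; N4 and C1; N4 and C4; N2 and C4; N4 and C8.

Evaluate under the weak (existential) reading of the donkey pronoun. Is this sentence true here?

"it" takes "a chart" as antecedent — a donkey pronoun bound across the clause boundary.
Truth condition: for no (n,c) with opened(n,c) does updated(n,c) hold.
Restrictor pairs — does the scope hold? (N1,C7):fails  (N2,C1):fails  (N2,C2):fails  (N2,C5):fails  (N2,C8):fails  (N3,C1):fails  (N3,C3):fails  (N3,C5):fails  (N3,C6):fails  (N3,C7):fails  (N4,C2):fails  (N4,C3):fails  (N4,C7):fails
Scope holds for no restrictor pair, so the sentence is true.

True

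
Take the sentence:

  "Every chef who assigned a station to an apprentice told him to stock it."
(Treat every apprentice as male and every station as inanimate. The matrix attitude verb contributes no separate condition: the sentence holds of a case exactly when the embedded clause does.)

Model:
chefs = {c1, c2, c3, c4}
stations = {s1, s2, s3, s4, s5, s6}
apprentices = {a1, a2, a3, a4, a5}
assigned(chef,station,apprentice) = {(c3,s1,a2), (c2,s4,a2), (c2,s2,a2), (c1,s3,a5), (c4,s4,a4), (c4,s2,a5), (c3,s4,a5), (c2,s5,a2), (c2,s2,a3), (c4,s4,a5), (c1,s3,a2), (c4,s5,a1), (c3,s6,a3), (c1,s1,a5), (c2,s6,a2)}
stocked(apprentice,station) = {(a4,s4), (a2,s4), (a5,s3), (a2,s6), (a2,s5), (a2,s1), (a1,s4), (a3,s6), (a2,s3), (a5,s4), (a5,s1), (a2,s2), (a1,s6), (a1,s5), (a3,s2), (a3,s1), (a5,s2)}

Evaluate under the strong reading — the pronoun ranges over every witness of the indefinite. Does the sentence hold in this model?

"him" takes "an apprentice" as antecedent and "it" takes "a station"; both are donkey pronouns co-varying with the restrictor.
Strong reading: for every (c,s,a) with assigned(c,s,a), stocked(a,s).
Restrictor triples: (c1,s1,a5)→stocked(a5,s1) ✓  (c1,s3,a2)→stocked(a2,s3) ✓  (c1,s3,a5)→stocked(a5,s3) ✓  (c2,s2,a2)→stocked(a2,s2) ✓  (c2,s2,a3)→stocked(a3,s2) ✓  (c2,s4,a2)→stocked(a2,s4) ✓  (c2,s5,a2)→stocked(a2,s5) ✓  (c2,s6,a2)→stocked(a2,s6) ✓  (c3,s1,a2)→stocked(a2,s1) ✓  (c3,s4,a5)→stocked(a5,s4) ✓  (c3,s6,a3)→stocked(a3,s6) ✓  (c4,s2,a5)→stocked(a5,s2) ✓  (c4,s4,a4)→stocked(a4,s4) ✓  (c4,s4,a5)→stocked(a5,s4) ✓  (c4,s5,a1)→stocked(a1,s5) ✓
Every restrictor triple satisfies the scope.

True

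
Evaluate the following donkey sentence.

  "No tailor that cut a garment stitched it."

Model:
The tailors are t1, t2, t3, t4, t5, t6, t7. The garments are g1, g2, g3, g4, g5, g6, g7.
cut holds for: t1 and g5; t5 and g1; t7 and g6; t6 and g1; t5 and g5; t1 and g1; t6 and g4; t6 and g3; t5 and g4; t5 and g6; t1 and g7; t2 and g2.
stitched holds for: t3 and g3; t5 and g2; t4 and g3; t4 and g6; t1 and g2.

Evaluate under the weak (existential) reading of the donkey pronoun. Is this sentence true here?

True

"it" takes "a garment" as antecedent — a donkey pronoun bound across the clause boundary.
Truth condition: for no (t,g) with cut(t,g) does stitched(t,g) hold.
Restrictor pairs — does the scope hold? (t1,g1):fails  (t1,g5):fails  (t1,g7):fails  (t2,g2):fails  (t5,g1):fails  (t5,g4):fails  (t5,g5):fails  (t5,g6):fails  (t6,g1):fails  (t6,g3):fails  (t6,g4):fails  (t7,g6):fails
Scope holds for no restrictor pair, so the sentence is true.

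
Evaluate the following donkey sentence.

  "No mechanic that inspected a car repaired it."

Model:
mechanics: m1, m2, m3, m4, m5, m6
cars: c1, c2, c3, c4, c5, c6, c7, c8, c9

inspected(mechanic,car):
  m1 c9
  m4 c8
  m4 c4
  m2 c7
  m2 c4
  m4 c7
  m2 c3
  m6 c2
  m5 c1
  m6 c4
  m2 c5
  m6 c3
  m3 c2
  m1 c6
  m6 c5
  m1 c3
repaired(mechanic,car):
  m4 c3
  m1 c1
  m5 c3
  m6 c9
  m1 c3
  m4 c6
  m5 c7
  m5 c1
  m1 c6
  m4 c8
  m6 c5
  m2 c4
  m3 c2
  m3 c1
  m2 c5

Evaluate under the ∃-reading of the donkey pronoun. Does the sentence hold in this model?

False

"it" takes "a car" as antecedent — a donkey pronoun bound across the clause boundary.
Truth condition: for no (m,c) with inspected(m,c) does repaired(m,c) hold.
Restrictor pairs — does the scope hold? (m1,c3):holds  (m1,c6):holds  (m1,c9):fails  (m2,c3):fails  (m2,c4):holds  (m2,c5):holds  (m2,c7):fails  (m3,c2):holds  (m4,c4):fails  (m4,c7):fails  (m4,c8):holds  (m5,c1):holds  (m6,c2):fails  (m6,c3):fails  (m6,c4):fails  (m6,c5):holds
Scope holds for 8 pair(s), so the sentence is false.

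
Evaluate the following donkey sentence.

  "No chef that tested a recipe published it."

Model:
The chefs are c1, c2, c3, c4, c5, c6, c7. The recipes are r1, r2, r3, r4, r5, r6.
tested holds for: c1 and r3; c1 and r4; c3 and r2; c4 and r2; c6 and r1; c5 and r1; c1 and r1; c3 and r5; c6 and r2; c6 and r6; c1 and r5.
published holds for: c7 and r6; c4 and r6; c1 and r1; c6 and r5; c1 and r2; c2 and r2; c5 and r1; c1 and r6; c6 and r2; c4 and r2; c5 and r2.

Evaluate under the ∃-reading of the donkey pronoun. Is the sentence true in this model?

False

"it" takes "a recipe" as antecedent — a donkey pronoun bound across the clause boundary.
Truth condition: for no (c,r) with tested(c,r) does published(c,r) hold.
Restrictor pairs — does the scope hold? (c1,r1):holds  (c1,r3):fails  (c1,r4):fails  (c1,r5):fails  (c3,r2):fails  (c3,r5):fails  (c4,r2):holds  (c5,r1):holds  (c6,r1):fails  (c6,r2):holds  (c6,r6):fails
Scope holds for 4 pair(s), so the sentence is false.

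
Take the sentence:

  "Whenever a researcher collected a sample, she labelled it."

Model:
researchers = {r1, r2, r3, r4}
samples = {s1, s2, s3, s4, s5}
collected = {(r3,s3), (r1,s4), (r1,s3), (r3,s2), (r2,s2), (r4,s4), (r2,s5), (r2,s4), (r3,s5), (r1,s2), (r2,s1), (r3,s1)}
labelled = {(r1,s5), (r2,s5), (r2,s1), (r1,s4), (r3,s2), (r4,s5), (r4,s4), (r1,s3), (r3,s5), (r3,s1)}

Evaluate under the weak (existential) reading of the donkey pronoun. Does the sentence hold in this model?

True

"it" takes "a sample" as antecedent — a donkey pronoun bound across the clause boundary.
Weak reading: every researcher r with some collected-sample has at least one collected-sample s such that labelled(r,s).
Per researcher: r1:✓  r2:✓  r3:✓  r4:✓
Every researcher in the restrictor has a witness.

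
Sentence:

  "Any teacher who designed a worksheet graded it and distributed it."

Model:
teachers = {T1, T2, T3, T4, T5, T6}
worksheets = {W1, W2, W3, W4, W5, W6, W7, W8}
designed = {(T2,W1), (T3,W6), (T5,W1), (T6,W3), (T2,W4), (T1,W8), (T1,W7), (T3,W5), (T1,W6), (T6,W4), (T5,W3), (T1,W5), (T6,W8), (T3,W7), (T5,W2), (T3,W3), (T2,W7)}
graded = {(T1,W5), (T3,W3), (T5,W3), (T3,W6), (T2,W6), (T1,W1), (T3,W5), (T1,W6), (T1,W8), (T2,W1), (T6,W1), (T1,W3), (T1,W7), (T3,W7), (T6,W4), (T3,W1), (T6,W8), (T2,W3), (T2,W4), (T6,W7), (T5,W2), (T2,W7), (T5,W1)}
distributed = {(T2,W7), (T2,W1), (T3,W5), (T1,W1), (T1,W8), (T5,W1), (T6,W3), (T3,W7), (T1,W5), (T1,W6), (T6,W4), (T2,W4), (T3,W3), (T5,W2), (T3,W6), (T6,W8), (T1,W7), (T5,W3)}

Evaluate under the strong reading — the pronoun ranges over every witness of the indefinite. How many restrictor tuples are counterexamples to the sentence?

"it" takes "a worksheet" as antecedent — a donkey pronoun bound across the clause boundary.
Strong reading: for every (t,w) with designed(t,w), graded(t,w) ∧ distributed(t,w).
Restrictor pairs: (T1,W5) ✓  (T1,W6) ✓  (T1,W7) ✓  (T1,W8) ✓  (T2,W1) ✓  (T2,W4) ✓  (T2,W7) ✓  (T3,W3) ✓  (T3,W5) ✓  (T3,W6) ✓  (T3,W7) ✓  (T5,W1) ✓  (T5,W2) ✓  (T5,W3) ✓  (T6,W3) ✗  (T6,W4) ✓  (T6,W8) ✓
Counterexamples (restrictor pairs failing the scope): 1.

1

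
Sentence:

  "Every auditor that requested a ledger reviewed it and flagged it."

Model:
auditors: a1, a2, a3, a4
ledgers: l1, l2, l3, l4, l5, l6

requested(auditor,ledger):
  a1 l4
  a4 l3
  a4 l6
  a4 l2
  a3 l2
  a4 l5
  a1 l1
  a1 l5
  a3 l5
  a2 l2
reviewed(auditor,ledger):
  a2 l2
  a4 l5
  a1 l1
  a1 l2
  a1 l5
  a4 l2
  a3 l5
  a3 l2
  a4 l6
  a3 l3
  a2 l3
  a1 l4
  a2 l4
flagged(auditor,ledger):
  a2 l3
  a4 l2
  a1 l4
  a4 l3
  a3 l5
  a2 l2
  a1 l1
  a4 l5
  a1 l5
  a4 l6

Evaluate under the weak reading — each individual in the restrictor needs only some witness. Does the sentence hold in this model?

True

"it" takes "a ledger" as antecedent — a donkey pronoun bound across the clause boundary.
Weak reading: every auditor a with some requested-ledger has at least one requested-ledger l such that reviewed(a,l) ∧ flagged(a,l).
Per auditor: a1:✓  a2:✓  a3:✓  a4:✓
Every auditor in the restrictor has a witness.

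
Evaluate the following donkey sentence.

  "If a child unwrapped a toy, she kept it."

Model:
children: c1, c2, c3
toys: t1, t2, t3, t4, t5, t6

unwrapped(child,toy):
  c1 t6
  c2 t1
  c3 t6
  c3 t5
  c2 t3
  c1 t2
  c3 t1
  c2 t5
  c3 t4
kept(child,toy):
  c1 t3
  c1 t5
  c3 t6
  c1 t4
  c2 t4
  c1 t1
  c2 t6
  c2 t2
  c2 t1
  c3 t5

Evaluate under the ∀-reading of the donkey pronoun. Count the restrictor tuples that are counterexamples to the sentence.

6

"it" takes "a toy" as antecedent — a donkey pronoun bound across the clause boundary.
Strong reading: for every (c,t) with unwrapped(c,t), kept(c,t).
Restrictor pairs: (c1,t2) ✗  (c1,t6) ✗  (c2,t1) ✓  (c2,t3) ✗  (c2,t5) ✗  (c3,t1) ✗  (c3,t4) ✗  (c3,t5) ✓  (c3,t6) ✓
Counterexamples (restrictor pairs failing the scope): 6.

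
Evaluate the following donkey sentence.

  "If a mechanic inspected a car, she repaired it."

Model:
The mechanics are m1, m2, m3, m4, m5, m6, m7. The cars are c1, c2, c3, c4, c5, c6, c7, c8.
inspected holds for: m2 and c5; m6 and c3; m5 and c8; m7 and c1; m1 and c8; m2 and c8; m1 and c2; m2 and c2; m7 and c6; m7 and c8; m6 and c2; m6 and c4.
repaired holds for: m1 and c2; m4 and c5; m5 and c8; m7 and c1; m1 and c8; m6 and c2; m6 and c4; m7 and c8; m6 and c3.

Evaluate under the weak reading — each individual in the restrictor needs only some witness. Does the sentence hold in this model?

False

"it" takes "a car" as antecedent — a donkey pronoun bound across the clause boundary.
Weak reading: every mechanic m with some inspected-car has at least one inspected-car c such that repaired(m,c).
Per mechanic: m1:✓  m2:✗  m5:✓  m6:✓  m7:✓
m2 has no witness among its inspected-cars.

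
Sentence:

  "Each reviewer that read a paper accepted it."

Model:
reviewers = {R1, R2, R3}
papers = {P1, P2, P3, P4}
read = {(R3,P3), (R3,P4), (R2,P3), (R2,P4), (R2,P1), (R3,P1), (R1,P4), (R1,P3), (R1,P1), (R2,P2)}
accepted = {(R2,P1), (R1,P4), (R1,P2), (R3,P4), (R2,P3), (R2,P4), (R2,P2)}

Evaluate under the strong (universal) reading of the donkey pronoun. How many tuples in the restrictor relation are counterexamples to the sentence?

4

"it" takes "a paper" as antecedent — a donkey pronoun bound across the clause boundary.
Strong reading: for every (r,p) with read(r,p), accepted(r,p).
Restrictor pairs: (R1,P1) ✗  (R1,P3) ✗  (R1,P4) ✓  (R2,P1) ✓  (R2,P2) ✓  (R2,P3) ✓  (R2,P4) ✓  (R3,P1) ✗  (R3,P3) ✗  (R3,P4) ✓
Counterexamples (restrictor pairs failing the scope): 4.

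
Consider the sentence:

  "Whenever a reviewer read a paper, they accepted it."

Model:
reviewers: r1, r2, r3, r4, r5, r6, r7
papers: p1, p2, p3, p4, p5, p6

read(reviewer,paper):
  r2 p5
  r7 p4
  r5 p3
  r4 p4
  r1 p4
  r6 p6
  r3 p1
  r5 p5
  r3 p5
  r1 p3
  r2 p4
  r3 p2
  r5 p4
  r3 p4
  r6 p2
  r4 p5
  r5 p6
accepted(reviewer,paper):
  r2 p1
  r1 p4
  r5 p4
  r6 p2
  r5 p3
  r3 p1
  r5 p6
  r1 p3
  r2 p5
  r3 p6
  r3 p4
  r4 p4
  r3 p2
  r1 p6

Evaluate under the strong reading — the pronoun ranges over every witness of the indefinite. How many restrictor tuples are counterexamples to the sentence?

"it" takes "a paper" as antecedent — a donkey pronoun bound across the clause boundary.
Strong reading: for every (r,p) with read(r,p), accepted(r,p).
Restrictor pairs: (r1,p3) ✓  (r1,p4) ✓  (r2,p4) ✗  (r2,p5) ✓  (r3,p1) ✓  (r3,p2) ✓  (r3,p4) ✓  (r3,p5) ✗  (r4,p4) ✓  (r4,p5) ✗  (r5,p3) ✓  (r5,p4) ✓  (r5,p5) ✗  (r5,p6) ✓  (r6,p2) ✓  (r6,p6) ✗  (r7,p4) ✗
Counterexamples (restrictor pairs failing the scope): 6.

6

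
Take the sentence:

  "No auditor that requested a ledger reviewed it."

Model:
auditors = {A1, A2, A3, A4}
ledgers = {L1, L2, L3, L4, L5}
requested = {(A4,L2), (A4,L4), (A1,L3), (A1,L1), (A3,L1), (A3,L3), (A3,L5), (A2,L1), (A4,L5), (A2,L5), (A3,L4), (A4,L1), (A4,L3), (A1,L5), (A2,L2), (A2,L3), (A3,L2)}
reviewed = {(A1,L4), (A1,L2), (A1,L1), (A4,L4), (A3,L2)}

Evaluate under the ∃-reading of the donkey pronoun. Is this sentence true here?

False

"it" takes "a ledger" as antecedent — a donkey pronoun bound across the clause boundary.
Truth condition: for no (a,l) with requested(a,l) does reviewed(a,l) hold.
Restrictor pairs — does the scope hold? (A1,L1):holds  (A1,L3):fails  (A1,L5):fails  (A2,L1):fails  (A2,L2):fails  (A2,L3):fails  (A2,L5):fails  (A3,L1):fails  (A3,L2):holds  (A3,L3):fails  (A3,L4):fails  (A3,L5):fails  (A4,L1):fails  (A4,L2):fails  (A4,L3):fails  (A4,L4):holds  (A4,L5):fails
Scope holds for 3 pair(s), so the sentence is false.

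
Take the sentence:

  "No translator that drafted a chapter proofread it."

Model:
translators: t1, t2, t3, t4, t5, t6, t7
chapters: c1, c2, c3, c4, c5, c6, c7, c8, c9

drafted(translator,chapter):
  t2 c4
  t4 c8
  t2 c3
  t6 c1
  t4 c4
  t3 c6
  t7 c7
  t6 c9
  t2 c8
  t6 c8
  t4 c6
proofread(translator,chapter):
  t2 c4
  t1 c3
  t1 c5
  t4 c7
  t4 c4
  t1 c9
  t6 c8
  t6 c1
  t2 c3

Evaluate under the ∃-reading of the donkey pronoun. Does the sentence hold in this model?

"it" takes "a chapter" as antecedent — a donkey pronoun bound across the clause boundary.
Truth condition: for no (t,c) with drafted(t,c) does proofread(t,c) hold.
Restrictor pairs — does the scope hold? (t2,c3):holds  (t2,c4):holds  (t2,c8):fails  (t3,c6):fails  (t4,c4):holds  (t4,c6):fails  (t4,c8):fails  (t6,c1):holds  (t6,c8):holds  (t6,c9):fails  (t7,c7):fails
Scope holds for 5 pair(s), so the sentence is false.

False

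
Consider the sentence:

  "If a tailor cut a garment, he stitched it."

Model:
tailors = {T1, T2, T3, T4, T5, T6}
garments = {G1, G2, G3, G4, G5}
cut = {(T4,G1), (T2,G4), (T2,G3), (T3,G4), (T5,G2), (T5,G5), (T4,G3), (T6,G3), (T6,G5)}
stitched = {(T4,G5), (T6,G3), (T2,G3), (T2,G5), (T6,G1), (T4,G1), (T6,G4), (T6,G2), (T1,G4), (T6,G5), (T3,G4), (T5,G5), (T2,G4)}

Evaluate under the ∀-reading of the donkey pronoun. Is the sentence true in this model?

False

"it" takes "a garment" as antecedent — a donkey pronoun bound across the clause boundary.
Strong reading: for every (t,g) with cut(t,g), stitched(t,g).
Restrictor pairs: (T2,G3) ✓  (T2,G4) ✓  (T3,G4) ✓  (T4,G1) ✓  (T4,G3) ✗  (T5,G2) ✗  (T5,G5) ✓  (T6,G3) ✓  (T6,G5) ✓
Counterexample: (T4,G3) is in cut but fails the scope.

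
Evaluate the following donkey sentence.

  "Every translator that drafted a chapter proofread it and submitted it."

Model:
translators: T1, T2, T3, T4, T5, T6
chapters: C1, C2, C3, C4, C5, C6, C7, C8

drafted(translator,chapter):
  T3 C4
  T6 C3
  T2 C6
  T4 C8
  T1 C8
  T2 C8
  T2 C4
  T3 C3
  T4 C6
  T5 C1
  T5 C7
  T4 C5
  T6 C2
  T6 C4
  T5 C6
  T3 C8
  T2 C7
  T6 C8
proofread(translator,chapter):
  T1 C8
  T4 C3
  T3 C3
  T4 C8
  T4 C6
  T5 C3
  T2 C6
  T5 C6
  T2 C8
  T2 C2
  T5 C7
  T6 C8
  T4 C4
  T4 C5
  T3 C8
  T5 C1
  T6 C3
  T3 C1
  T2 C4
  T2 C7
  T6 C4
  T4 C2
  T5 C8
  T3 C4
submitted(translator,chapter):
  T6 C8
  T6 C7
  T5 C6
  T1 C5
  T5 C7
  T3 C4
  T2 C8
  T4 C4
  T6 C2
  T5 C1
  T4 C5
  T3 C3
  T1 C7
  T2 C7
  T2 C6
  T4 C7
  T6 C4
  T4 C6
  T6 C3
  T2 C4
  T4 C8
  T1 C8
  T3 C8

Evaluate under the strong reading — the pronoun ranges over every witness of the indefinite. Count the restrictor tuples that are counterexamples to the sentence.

"it" takes "a chapter" as antecedent — a donkey pronoun bound across the clause boundary.
Strong reading: for every (t,c) with drafted(t,c), proofread(t,c) ∧ submitted(t,c).
Restrictor pairs: (T1,C8) ✓  (T2,C4) ✓  (T2,C6) ✓  (T2,C7) ✓  (T2,C8) ✓  (T3,C3) ✓  (T3,C4) ✓  (T3,C8) ✓  (T4,C5) ✓  (T4,C6) ✓  (T4,C8) ✓  (T5,C1) ✓  (T5,C6) ✓  (T5,C7) ✓  (T6,C2) ✗  (T6,C3) ✓  (T6,C4) ✓  (T6,C8) ✓
Counterexamples (restrictor pairs failing the scope): 1.

1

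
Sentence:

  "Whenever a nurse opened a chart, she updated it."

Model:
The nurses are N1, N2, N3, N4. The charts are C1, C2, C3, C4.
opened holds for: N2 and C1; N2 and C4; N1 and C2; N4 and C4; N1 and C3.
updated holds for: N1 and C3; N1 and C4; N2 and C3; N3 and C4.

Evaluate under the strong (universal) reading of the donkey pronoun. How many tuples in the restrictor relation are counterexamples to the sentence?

4

"it" takes "a chart" as antecedent — a donkey pronoun bound across the clause boundary.
Strong reading: for every (n,c) with opened(n,c), updated(n,c).
Restrictor pairs: (N1,C2) ✗  (N1,C3) ✓  (N2,C1) ✗  (N2,C4) ✗  (N4,C4) ✗
Counterexamples (restrictor pairs failing the scope): 4.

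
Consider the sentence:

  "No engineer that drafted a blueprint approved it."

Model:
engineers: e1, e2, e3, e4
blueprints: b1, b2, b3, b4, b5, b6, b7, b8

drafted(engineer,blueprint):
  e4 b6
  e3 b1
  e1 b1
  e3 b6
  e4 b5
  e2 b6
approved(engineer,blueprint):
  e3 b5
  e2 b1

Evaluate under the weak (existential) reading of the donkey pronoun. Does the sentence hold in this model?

"it" takes "a blueprint" as antecedent — a donkey pronoun bound across the clause boundary.
Truth condition: for no (e,b) with drafted(e,b) does approved(e,b) hold.
Restrictor pairs — does the scope hold? (e1,b1):fails  (e2,b6):fails  (e3,b1):fails  (e3,b6):fails  (e4,b5):fails  (e4,b6):fails
Scope holds for no restrictor pair, so the sentence is true.

True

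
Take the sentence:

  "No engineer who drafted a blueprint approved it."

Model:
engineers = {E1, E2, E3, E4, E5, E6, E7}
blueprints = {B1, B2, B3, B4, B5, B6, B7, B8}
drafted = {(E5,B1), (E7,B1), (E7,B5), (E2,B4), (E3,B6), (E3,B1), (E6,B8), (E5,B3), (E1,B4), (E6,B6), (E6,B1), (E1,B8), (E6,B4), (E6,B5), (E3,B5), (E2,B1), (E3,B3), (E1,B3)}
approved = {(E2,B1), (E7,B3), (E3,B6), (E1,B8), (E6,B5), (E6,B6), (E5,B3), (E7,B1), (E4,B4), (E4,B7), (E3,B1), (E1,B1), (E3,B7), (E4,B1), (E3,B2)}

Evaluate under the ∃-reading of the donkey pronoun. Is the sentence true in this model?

False

"it" takes "a blueprint" as antecedent — a donkey pronoun bound across the clause boundary.
Truth condition: for no (e,b) with drafted(e,b) does approved(e,b) hold.
Restrictor pairs — does the scope hold? (E1,B3):fails  (E1,B4):fails  (E1,B8):holds  (E2,B1):holds  (E2,B4):fails  (E3,B1):holds  (E3,B3):fails  (E3,B5):fails  (E3,B6):holds  (E5,B1):fails  (E5,B3):holds  (E6,B1):fails  (E6,B4):fails  (E6,B5):holds  (E6,B6):holds  (E6,B8):fails  (E7,B1):holds  (E7,B5):fails
Scope holds for 8 pair(s), so the sentence is false.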